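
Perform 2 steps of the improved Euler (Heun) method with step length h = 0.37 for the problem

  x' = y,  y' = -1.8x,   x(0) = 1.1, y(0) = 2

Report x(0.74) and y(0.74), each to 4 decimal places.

Heun on (x,y): k1 = f(t_n, state_n); k2 = f(t_n + h, state_n + h·k1); state_{n+1} = state_n + (h/2)·(k1 + k2).
0.000000: (1.100000, 2.000000)
  k1 = (2.000000, -1.980000)
  predictor → (1.840000, 1.267400)
  k2 = (1.267400, -3.312000)
  → (1.704469, 1.020980)
0.370000: (1.704469, 1.020980)
  k1 = (1.020980, -3.068044)
  predictor → (2.082232, -0.114196)
  k2 = (-0.114196, -3.748017)
  → (1.872224, -0.239991)
(x(0.74), y(0.74)) ≈ (1.8722, -0.2400)

1.8722, -0.2400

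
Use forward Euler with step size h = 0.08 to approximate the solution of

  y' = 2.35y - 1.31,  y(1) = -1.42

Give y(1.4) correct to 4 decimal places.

Euler: y_{n+1} = y_n + h·f(t_n, y_n).
t=1.000000, y=-1.420000: f=-4.647000 → y ← -1.420000 + 0.08·(-4.647000) = -1.791760
t=1.080000, y=-1.791760: f=-5.520636 → y ← -1.791760 + 0.08·(-5.520636) = -2.233411
t=1.160000, y=-2.233411: f=-6.558516 → y ← -2.233411 + 0.08·(-6.558516) = -2.758092
t=1.240000, y=-2.758092: f=-7.791516 → y ← -2.758092 + 0.08·(-7.791516) = -3.381413
t=1.320000, y=-3.381413: f=-9.256322 → y ← -3.381413 + 0.08·(-9.256322) = -4.121919
y(1.4) ≈ -4.1219

-4.1219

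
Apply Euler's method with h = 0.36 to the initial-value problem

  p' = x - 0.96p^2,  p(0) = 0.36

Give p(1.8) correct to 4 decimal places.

1.1272

Euler: p_{n+1} = p_n + h·f(x_n, p_n).
x=0.000000, p=0.360000: f=-0.124416 → p ← 0.360000 + 0.36·(-0.124416) = 0.315210
x=0.360000, p=0.315210: f=0.264617 → p ← 0.315210 + 0.36·0.264617 = 0.410472
x=0.720000, p=0.410472: f=0.558252 → p ← 0.410472 + 0.36·0.558252 = 0.611443
x=1.080000, p=0.611443: f=0.721092 → p ← 0.611443 + 0.36·0.721092 = 0.871036
x=1.440000, p=0.871036: f=0.711644 → p ← 0.871036 + 0.36·0.711644 = 1.127228
p(1.8) ≈ 1.1272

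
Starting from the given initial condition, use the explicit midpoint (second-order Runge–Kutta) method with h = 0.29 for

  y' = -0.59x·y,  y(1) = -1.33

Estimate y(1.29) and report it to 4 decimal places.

-1.0917

Midpoint: k1 = f(x_n, y_n); k2 = f(x_n + h/2, y_n + (h/2)·k1); y_{n+1} = y_n + h·k2.
x=1.000000, y=-1.330000:
  k1 = f(1.000000, -1.330000) = 0.784700
  k2 = f(1.145000, -1.216219) = 0.821616
  y ← -1.330000 + 0.29·0.821616 = -1.091731
y(1.29) ≈ -1.0917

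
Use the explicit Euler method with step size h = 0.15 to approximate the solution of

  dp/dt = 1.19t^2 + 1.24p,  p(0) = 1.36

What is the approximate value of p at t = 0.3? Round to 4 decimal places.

Euler: p_{n+1} = p_n + h·f(t_n, p_n).
t=0.000000, p=1.360000: f=1.686400 → p ← 1.360000 + 0.15·1.686400 = 1.612960
t=0.150000, p=1.612960: f=2.026845 → p ← 1.612960 + 0.15·2.026845 = 1.916987
p(0.3) ≈ 1.9170

1.9170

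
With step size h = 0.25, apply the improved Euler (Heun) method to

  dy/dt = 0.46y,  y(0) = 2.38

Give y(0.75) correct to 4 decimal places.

3.3582

Heun: k1 = f(t_n, y_n); k2 = f(t_n + h, y_n + h·k1); y_{n+1} = y_n + (h/2)·(k1 + k2).
t=0.000000, y=2.380000:
  k1 = f(0.000000, 2.380000) = 1.094800
  k2 = f(0.250000, 2.653700) = 1.220702
  y ← 2.380000 + (0.25/2)·(1.094800 + 1.220702) = 2.669438
t=0.250000, y=2.669438:
  k1 = f(0.250000, 2.669438) = 1.227941
  k2 = f(0.500000, 2.976423) = 1.369155
  y ← 2.669438 + (0.25/2)·(1.227941 + 1.369155) = 2.994075
t=0.500000, y=2.994075:
  k1 = f(0.500000, 2.994075) = 1.377274
  k2 = f(0.750000, 3.338393) = 1.535661
  y ← 2.994075 + (0.25/2)·(1.377274 + 1.535661) = 3.358192
y(0.75) ≈ 3.3582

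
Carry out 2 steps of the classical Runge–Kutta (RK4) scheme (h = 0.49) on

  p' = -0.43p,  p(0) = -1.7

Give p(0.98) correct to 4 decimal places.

-1.1154

RK4: k1 = f(t_n, p_n); k2 = f(t_n + h/2, p_n + (h/2)·k1); k3 = f(t_n + h/2, p_n + (h/2)·k2); k4 = f(t_n + h, p_n + h·k3); p_{n+1} = p_n + (h/6)·(k1 + 2k2 + 2k3 + k4).
t=0.000000, p=-1.700000:
  k1 = f(0.000000, -1.700000) = 0.731000
  k2 = f(0.245000, -1.520905) = 0.653989
  k3 = f(0.245000, -1.539773) = 0.662102
  k4 = f(0.490000, -1.375570) = 0.591495
  p ← -1.700000 + (0.49/6)·(k1 + 2k2 + 2k3 + k4) = -1.377035
t=0.490000, p=-1.377035:
  k1 = f(0.490000, -1.377035) = 0.592125
  k2 = f(0.735000, -1.231964) = 0.529745
  k3 = f(0.735000, -1.247247) = 0.536316
  k4 = f(0.980000, -1.114240) = 0.479123
  p ← -1.377035 + (0.49/6)·(k1 + 2k2 + 2k3 + k4) = -1.115426
p(0.98) ≈ -1.1154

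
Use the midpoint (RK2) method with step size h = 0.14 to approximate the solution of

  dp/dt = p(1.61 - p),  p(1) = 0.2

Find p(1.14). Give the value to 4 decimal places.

0.2428

Midpoint: k1 = f(t_n, p_n); k2 = f(t_n + h/2, p_n + (h/2)·k1); p_{n+1} = p_n + h·k2.
t=1.000000, p=0.200000:
  k1 = f(1.000000, 0.200000) = 0.282000
  k2 = f(1.070000, 0.219740) = 0.305496
  p ← 0.200000 + 0.14·0.305496 = 0.242769
p(1.14) ≈ 0.2428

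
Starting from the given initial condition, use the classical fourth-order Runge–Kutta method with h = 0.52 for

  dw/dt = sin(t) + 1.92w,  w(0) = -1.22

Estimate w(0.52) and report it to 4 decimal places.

RK4: k1 = f(t_n, w_n); k2 = f(t_n + h/2, w_n + (h/2)·k1); k3 = f(t_n + h/2, w_n + (h/2)·k2); k4 = f(t_n + h, w_n + h·k3); w_{n+1} = w_n + (h/6)·(k1 + 2k2 + 2k3 + k4).
t=0.000000, w=-1.220000:
  k1 = f(0.000000, -1.220000) = -2.342400
  k2 = f(0.260000, -1.829024) = -3.254646
  k3 = f(0.260000, -2.066208) = -3.710038
  k4 = f(0.520000, -3.149220) = -5.549622
  w ← -1.220000 + (0.52/6)·(k1 + 2k2 + 2k3 + k4) = -3.111187
w(0.52) ≈ -3.1112

-3.1112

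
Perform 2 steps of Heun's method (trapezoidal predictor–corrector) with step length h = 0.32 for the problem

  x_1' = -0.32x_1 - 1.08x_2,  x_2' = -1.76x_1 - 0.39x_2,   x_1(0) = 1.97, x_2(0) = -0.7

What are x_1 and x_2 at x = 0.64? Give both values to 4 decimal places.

2.6966, -2.7275

Heun on (x_1,x_2): k1 = f(x_n, state_n); k2 = f(x_n + h, state_n + h·k1); state_{n+1} = state_n + (h/2)·(k1 + k2).
0.000000: (1.970000, -0.700000)
  k1 = (0.125600, -3.194200)
  predictor → (2.010192, -1.722144)
  k2 = (1.216654, -2.866302)
  → (2.184761, -1.669680)
0.320000: (2.184761, -1.669680)
  k1 = (1.104131, -3.194003)
  predictor → (2.538083, -2.691761)
  k2 = (2.094916, -3.417239)
  → (2.696608, -2.727479)
(x_1(0.64), x_2(0.64)) ≈ (2.6966, -2.7275)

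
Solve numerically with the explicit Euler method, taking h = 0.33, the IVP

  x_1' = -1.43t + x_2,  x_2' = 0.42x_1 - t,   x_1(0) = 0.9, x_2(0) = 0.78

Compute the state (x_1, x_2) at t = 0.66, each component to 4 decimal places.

Euler on (x_1,x_2): x_1_{n+1} = x_1_n + h·x_1', x_2_{n+1} = x_2_n + h·x_2'.
0.000000: (0.900000, 0.780000); f=(0.780000, 0.378000) → (1.157400, 0.904740)
0.330000: (1.157400, 0.904740); f=(0.432840, 0.156108) → (1.300237, 0.956256)
(x_1(0.66), x_2(0.66)) ≈ (1.3002, 0.9563)

1.3002, 0.9563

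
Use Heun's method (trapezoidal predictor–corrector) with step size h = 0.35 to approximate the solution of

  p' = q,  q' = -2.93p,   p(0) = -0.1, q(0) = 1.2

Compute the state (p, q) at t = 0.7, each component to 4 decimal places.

Heun on (p,q): k1 = f(t_n, state_n); k2 = f(t_n + h, state_n + h·k1); state_{n+1} = state_n + (h/2)·(k1 + k2).
0.000000: (-0.100000, 1.200000)
  k1 = (1.200000, 0.293000)
  predictor → (0.320000, 1.302550)
  k2 = (1.302550, -0.937600)
  → (0.337946, 1.087195)
0.350000: (0.337946, 1.087195)
  k1 = (1.087195, -0.990183)
  predictor → (0.718464, 0.740631)
  k2 = (0.740631, -2.105101)
  → (0.657816, 0.545520)
(p(0.7), q(0.7)) ≈ (0.6578, 0.5455)

0.6578, 0.5455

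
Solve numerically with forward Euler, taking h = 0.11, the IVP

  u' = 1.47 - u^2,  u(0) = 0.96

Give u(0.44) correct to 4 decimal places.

Euler: u_{n+1} = u_n + h·f(x_n, u_n).
x=0.000000, u=0.960000: f=0.548400 → u ← 0.960000 + 0.11·0.548400 = 1.020324
x=0.110000, u=1.020324: f=0.428939 → u ← 1.020324 + 0.11·0.428939 = 1.067507
x=0.220000, u=1.067507: f=0.330428 → u ← 1.067507 + 0.11·0.330428 = 1.103854
x=0.330000, u=1.103854: f=0.251505 → u ← 1.103854 + 0.11·0.251505 = 1.131520
u(0.44) ≈ 1.1315

1.1315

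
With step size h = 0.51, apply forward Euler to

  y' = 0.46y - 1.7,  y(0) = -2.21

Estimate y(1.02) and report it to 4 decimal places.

-5.3060

Euler: y_{n+1} = y_n + h·f(t_n, y_n).
t=0.000000, y=-2.210000: f=-2.716600 → y ← -2.210000 + 0.51·(-2.716600) = -3.595466
t=0.510000, y=-3.595466: f=-3.353914 → y ← -3.595466 + 0.51·(-3.353914) = -5.305962
y(1.02) ≈ -5.3060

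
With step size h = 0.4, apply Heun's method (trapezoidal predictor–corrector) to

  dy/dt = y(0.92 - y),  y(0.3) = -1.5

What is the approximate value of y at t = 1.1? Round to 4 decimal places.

Heun: k1 = f(t_n, y_n); k2 = f(t_n + h, y_n + h·k1); y_{n+1} = y_n + (h/2)·(k1 + k2).
t=0.300000, y=-1.500000:
  k1 = f(0.300000, -1.500000) = -3.630000
  k2 = f(0.700000, -2.952000) = -11.430144
  y ← -1.500000 + (0.4/2)·(-3.630000 + (-11.430144)) = -4.512029
t=0.700000, y=-4.512029:
  k1 = f(0.700000, -4.512029) = -24.509470
  k2 = f(1.100000, -14.315817) = -218.113167
  y ← -4.512029 + (0.4/2)·(-24.509470 + (-218.113167)) = -53.036556
y(1.1) ≈ -53.0366

-53.0366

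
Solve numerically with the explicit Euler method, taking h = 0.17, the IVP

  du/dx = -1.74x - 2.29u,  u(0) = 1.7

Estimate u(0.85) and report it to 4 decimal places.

Euler: u_{n+1} = u_n + h·f(x_n, u_n).
x=0.000000, u=1.700000: f=-3.893000 → u ← 1.700000 + 0.17·(-3.893000) = 1.038190
x=0.170000, u=1.038190: f=-2.673255 → u ← 1.038190 + 0.17·(-2.673255) = 0.583737
x=0.340000, u=0.583737: f=-1.928357 → u ← 0.583737 + 0.17·(-1.928357) = 0.255916
x=0.510000, u=0.255916: f=-1.473448 → u ← 0.255916 + 0.17·(-1.473448) = 0.005430
x=0.680000, u=0.005430: f=-1.195634 → u ← 0.005430 + 0.17·(-1.195634) = -0.197828
u(0.85) ≈ -0.1978

-0.1978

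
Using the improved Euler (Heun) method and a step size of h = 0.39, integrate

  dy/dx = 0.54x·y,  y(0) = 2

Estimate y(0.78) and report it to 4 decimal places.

2.3527

Heun: k1 = f(x_n, y_n); k2 = f(x_n + h, y_n + h·k1); y_{n+1} = y_n + (h/2)·(k1 + k2).
x=0.000000, y=2.000000:
  k1 = f(0.000000, 2.000000) = 0.000000
  k2 = f(0.390000, 2.000000) = 0.421200
  y ← 2.000000 + (0.39/2)·(0.000000 + 0.421200) = 2.082134
x=0.390000, y=2.082134:
  k1 = f(0.390000, 2.082134) = 0.438497
  k2 = f(0.780000, 2.253148) = 0.949026
  y ← 2.082134 + (0.39/2)·(0.438497 + 0.949026) = 2.352701
y(0.78) ≈ 2.3527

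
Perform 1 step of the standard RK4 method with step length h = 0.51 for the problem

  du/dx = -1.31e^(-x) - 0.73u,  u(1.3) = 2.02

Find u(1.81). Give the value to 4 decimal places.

RK4: k1 = f(x_n, u_n); k2 = f(x_n + h/2, u_n + (h/2)·k1); k3 = f(x_n + h/2, u_n + (h/2)·k2); k4 = f(x_n + h, u_n + h·k3); u_{n+1} = u_n + (h/6)·(k1 + 2k2 + 2k3 + k4).
x=1.300000, u=2.020000:
  k1 = f(1.300000, 2.020000) = -1.831617
  k2 = f(1.555000, 1.552938) = -1.410303
  k3 = f(1.555000, 1.660373) = -1.488730
  k4 = f(1.810000, 1.260748) = -1.134733
  u ← 2.020000 + (0.51/6)·(k1 + 2k2 + 2k3 + k4) = 1.275025
u(1.81) ≈ 1.2750

1.2750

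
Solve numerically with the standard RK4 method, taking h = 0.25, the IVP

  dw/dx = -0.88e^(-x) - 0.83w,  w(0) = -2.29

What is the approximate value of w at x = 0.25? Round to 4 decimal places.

-2.0359

RK4: k1 = f(x_n, w_n); k2 = f(x_n + h/2, w_n + (h/2)·k1); k3 = f(x_n + h/2, w_n + (h/2)·k2); k4 = f(x_n + h, w_n + h·k3); w_{n+1} = w_n + (h/6)·(k1 + 2k2 + 2k3 + k4).
x=0.000000, w=-2.290000:
  k1 = f(0.000000, -2.290000) = 1.020700
  k2 = f(0.125000, -2.162413) = 1.018205
  k3 = f(0.125000, -2.162724) = 1.018464
  k4 = f(0.250000, -2.035384) = 1.004024
  w ← -2.290000 + (0.25/6)·(k1 + 2k2 + 2k3 + k4) = -2.035914
w(0.25) ≈ -2.0359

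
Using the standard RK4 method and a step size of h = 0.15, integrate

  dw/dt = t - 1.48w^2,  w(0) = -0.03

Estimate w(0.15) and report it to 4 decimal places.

RK4: k1 = f(t_n, w_n); k2 = f(t_n + h/2, w_n + (h/2)·k1); k3 = f(t_n + h/2, w_n + (h/2)·k2); k4 = f(t_n + h, w_n + h·k3); w_{n+1} = w_n + (h/6)·(k1 + 2k2 + 2k3 + k4).
t=0.000000, w=-0.030000:
  k1 = f(0.000000, -0.030000) = -0.001332
  k2 = f(0.075000, -0.030100) = 0.073659
  k3 = f(0.075000, -0.024476) = 0.074113
  k4 = f(0.150000, -0.018883) = 0.149472
  w ← -0.030000 + (0.15/6)·(k1 + 2k2 + 2k3 + k4) = -0.018908
w(0.15) ≈ -0.0189

-0.0189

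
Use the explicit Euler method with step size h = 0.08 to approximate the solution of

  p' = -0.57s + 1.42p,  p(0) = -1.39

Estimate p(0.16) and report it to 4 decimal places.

Euler: p_{n+1} = p_n + h·f(s_n, p_n).
s=0.000000, p=-1.390000: f=-1.973800 → p ← -1.390000 + 0.08·(-1.973800) = -1.547904
s=0.080000, p=-1.547904: f=-2.243624 → p ← -1.547904 + 0.08·(-2.243624) = -1.727394
p(0.16) ≈ -1.7274

-1.7274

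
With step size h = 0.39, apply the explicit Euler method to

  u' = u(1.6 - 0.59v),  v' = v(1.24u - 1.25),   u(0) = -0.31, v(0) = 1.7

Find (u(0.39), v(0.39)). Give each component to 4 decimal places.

Euler on (u,v): u_{n+1} = u_n + h·u', v_{n+1} = v_n + h·v'.
0.000000: (-0.310000, 1.700000); f=(-0.185070, -2.778480) → (-0.382177, 0.616393)
(u(0.39), v(0.39)) ≈ (-0.3822, 0.6164)

-0.3822, 0.6164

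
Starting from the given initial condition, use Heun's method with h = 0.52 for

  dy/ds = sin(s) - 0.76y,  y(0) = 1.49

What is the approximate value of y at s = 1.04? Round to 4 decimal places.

Heun: k1 = f(s_n, y_n); k2 = f(s_n + h, y_n + h·k1); y_{n+1} = y_n + (h/2)·(k1 + k2).
s=0.000000, y=1.490000:
  k1 = f(0.000000, 1.490000) = -1.132400
  k2 = f(0.520000, 0.901152) = -0.187995
  y ← 1.490000 + (0.52/2)·(-1.132400 + (-0.187995)) = 1.146697
s=0.520000, y=1.146697:
  k1 = f(0.520000, 1.146697) = -0.374610
  k2 = f(1.040000, 0.951900) = 0.138960
  y ← 1.146697 + (0.52/2)·(-0.374610 + 0.138960) = 1.085428
y(1.04) ≈ 1.0854

1.0854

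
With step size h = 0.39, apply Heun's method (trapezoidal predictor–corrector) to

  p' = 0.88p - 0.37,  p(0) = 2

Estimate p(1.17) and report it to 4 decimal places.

4.7742

Heun: k1 = f(t_n, p_n); k2 = f(t_n + h, p_n + h·k1); p_{n+1} = p_n + (h/2)·(k1 + k2).
t=0.000000, p=2.000000:
  k1 = f(0.000000, 2.000000) = 1.390000
  k2 = f(0.390000, 2.542100) = 1.867048
  p ← 2.000000 + (0.39/2)·(1.390000 + 1.867048) = 2.635124
t=0.390000, p=2.635124:
  k1 = f(0.390000, 2.635124) = 1.948909
  k2 = f(0.780000, 3.395199) = 2.617775
  p ← 2.635124 + (0.39/2)·(1.948909 + 2.617775) = 3.525628
t=0.780000, p=3.525628:
  k1 = f(0.780000, 3.525628) = 2.732553
  k2 = f(1.170000, 4.591323) = 3.670365
  p ← 3.525628 + (0.39/2)·(2.732553 + 3.670365) = 4.774197
p(1.17) ≈ 4.7742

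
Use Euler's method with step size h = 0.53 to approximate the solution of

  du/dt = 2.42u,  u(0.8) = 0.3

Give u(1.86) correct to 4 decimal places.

Euler: u_{n+1} = u_n + h·f(t_n, u_n).
t=0.800000, u=0.300000: f=0.726000 → u ← 0.300000 + 0.53·0.726000 = 0.684780
t=1.330000, u=0.684780: f=1.657168 → u ← 0.684780 + 0.53·1.657168 = 1.563079
u(1.86) ≈ 1.5631

1.5631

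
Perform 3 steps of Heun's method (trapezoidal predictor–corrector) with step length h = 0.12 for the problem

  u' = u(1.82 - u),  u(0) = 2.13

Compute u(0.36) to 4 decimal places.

Heun: k1 = f(x_n, u_n); k2 = f(x_n + h, u_n + h·k1); u_{n+1} = u_n + (h/2)·(k1 + k2).
x=0.000000, u=2.130000:
  k1 = f(0.000000, 2.130000) = -0.660300
  k2 = f(0.120000, 2.050764) = -0.473243
  u ← 2.130000 + (0.12/2)·(-0.660300 + (-0.473243)) = 2.061987
x=0.120000, u=2.061987:
  k1 = f(0.120000, 2.061987) = -0.498975
  k2 = f(0.240000, 2.002110) = -0.364605
  u ← 2.061987 + (0.12/2)·(-0.498975 + (-0.364605)) = 2.010173
x=0.240000, u=2.010173:
  k1 = f(0.240000, 2.010173) = -0.382280
  k2 = f(0.360000, 1.964299) = -0.283446
  u ← 2.010173 + (0.12/2)·(-0.382280 + (-0.283446)) = 1.970229
u(0.36) ≈ 1.9702

1.9702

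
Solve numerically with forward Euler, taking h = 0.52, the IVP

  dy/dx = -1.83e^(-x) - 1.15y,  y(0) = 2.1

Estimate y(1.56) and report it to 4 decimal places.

Euler: y_{n+1} = y_n + h·f(x_n, y_n).
x=0.000000, y=2.100000: f=-4.245000 → y ← 2.100000 + 0.52·(-4.245000) = -0.107400
x=0.520000, y=-0.107400: f=-0.964463 → y ← -0.107400 + 0.52·(-0.964463) = -0.608921
x=1.040000, y=-0.608921: f=0.053437 → y ← -0.608921 + 0.52·0.053437 = -0.581134
y(1.56) ≈ -0.5811

-0.5811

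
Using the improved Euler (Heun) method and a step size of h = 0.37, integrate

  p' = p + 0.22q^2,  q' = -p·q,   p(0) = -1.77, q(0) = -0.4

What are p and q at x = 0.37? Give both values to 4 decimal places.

Heun on (p,q): k1 = f(x_n, state_n); k2 = f(x_n + h, state_n + h·k1); state_{n+1} = state_n + (h/2)·(k1 + k2).
0.000000: (-1.770000, -0.400000)
  k1 = (-1.734800, -0.708000)
  predictor → (-2.411876, -0.661960)
  k2 = (-2.315474, -1.596565)
  → (-2.519301, -0.826345)
(p(0.37), q(0.37)) ≈ (-2.5193, -0.8263)

-2.5193, -0.8263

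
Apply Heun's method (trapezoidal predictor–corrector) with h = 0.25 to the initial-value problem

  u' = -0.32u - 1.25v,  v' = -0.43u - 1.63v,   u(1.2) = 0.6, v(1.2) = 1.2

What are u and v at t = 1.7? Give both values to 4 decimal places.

0.0788, 0.5186

Heun on (u,v): k1 = f(t_n, state_n); k2 = f(t_n + h, state_n + h·k1); state_{n+1} = state_n + (h/2)·(k1 + k2).
1.200000: (0.600000, 1.200000)
  k1 = (-1.692000, -2.214000)
  predictor → (0.177000, 0.646500)
  k2 = (-0.864765, -1.129905)
  → (0.280404, 0.782012)
1.450000: (0.280404, 0.782012)
  k1 = (-1.067244, -1.395253)
  predictor → (0.013593, 0.433199)
  k2 = (-0.545848, -0.711959)
  → (0.078768, 0.518610)
(u(1.7), v(1.7)) ≈ (0.0788, 0.5186)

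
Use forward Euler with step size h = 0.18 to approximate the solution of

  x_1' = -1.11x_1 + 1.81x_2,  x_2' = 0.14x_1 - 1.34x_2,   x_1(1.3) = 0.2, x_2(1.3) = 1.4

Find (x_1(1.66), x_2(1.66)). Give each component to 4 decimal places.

Euler on (x_1,x_2): x_1_{n+1} = x_1_n + h·x_1', x_2_{n+1} = x_2_n + h·x_2'.
1.300000: (0.200000, 1.400000); f=(2.312000, -1.848000) → (0.616160, 1.067360)
1.480000: (0.616160, 1.067360); f=(1.247984, -1.344000) → (0.840797, 0.825440)
(x_1(1.66), x_2(1.66)) ≈ (0.8408, 0.8254)

0.8408, 0.8254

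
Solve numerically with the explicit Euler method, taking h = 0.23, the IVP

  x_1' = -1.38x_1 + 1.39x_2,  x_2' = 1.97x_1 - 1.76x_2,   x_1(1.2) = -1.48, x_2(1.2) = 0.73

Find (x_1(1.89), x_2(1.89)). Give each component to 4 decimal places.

Euler on (x_1,x_2): x_1_{n+1} = x_1_n + h·x_1', x_2_{n+1} = x_2_n + h·x_2'.
1.200000: (-1.480000, 0.730000); f=(3.057100, -4.200400) → (-0.776867, -0.236092)
1.430000: (-0.776867, -0.236092); f=(0.743909, -1.114906) → (-0.605768, -0.492520)
1.660000: (-0.605768, -0.492520); f=(0.151357, -0.326527) → (-0.570956, -0.567622)
(x_1(1.89), x_2(1.89)) ≈ (-0.5710, -0.5676)

-0.5710, -0.5676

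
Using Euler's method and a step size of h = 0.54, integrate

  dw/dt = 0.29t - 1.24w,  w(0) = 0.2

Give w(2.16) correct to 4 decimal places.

Euler: w_{n+1} = w_n + h·f(t_n, w_n).
t=0.000000, w=0.200000: f=-0.248000 → w ← 0.200000 + 0.54·(-0.248000) = 0.066080
t=0.540000, w=0.066080: f=0.074661 → w ← 0.066080 + 0.54·0.074661 = 0.106397
t=1.080000, w=0.106397: f=0.181268 → w ← 0.106397 + 0.54·0.181268 = 0.204282
t=1.620000, w=0.204282: f=0.216491 → w ← 0.204282 + 0.54·0.216491 = 0.321187
w(2.16) ≈ 0.3212

0.3212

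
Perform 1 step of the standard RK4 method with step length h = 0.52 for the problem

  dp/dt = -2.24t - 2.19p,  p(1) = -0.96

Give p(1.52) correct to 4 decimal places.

-1.2225

RK4: k1 = f(t_n, p_n); k2 = f(t_n + h/2, p_n + (h/2)·k1); k3 = f(t_n + h/2, p_n + (h/2)·k2); k4 = f(t_n + h, p_n + h·k3); p_{n+1} = p_n + (h/6)·(k1 + 2k2 + 2k3 + k4).
t=1.000000, p=-0.960000:
  k1 = f(1.000000, -0.960000) = -0.137600
  k2 = f(1.260000, -0.995776) = -0.641651
  k3 = f(1.260000, -1.126829) = -0.354644
  k4 = f(1.520000, -1.144415) = -0.898531
  p ← -0.960000 + (0.52/6)·(k1 + 2k2 + 2k3 + k4) = -1.222489
p(1.52) ≈ -1.2225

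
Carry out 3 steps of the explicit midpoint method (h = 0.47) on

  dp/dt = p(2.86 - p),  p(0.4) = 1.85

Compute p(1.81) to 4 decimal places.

2.7652

Midpoint: k1 = f(t_n, p_n); k2 = f(t_n + h/2, p_n + (h/2)·k1); p_{n+1} = p_n + h·k2.
t=0.400000, p=1.850000:
  k1 = f(0.400000, 1.850000) = 1.868500
  k2 = f(0.635000, 2.289098) = 1.306851
  p ← 1.850000 + 0.47·1.306851 = 2.464220
t=0.870000, p=2.464220:
  k1 = f(0.870000, 2.464220) = 0.975289
  k2 = f(1.105000, 2.693413) = 0.448688
  p ← 2.464220 + 0.47·0.448688 = 2.675103
t=1.340000, p=2.675103:
  k1 = f(1.340000, 2.675103) = 0.494618
  k2 = f(1.575000, 2.791338) = 0.191657
  p ← 2.675103 + 0.47·0.191657 = 2.765182
p(1.81) ≈ 2.7652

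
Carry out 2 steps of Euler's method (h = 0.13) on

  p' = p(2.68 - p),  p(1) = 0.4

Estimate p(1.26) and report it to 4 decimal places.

0.6643

Euler: p_{n+1} = p_n + h·f(t_n, p_n).
t=1.000000, p=0.400000: f=0.912000 → p ← 0.400000 + 0.13·0.912000 = 0.518560
t=1.130000, p=0.518560: f=1.120836 → p ← 0.518560 + 0.13·1.120836 = 0.664269
p(1.26) ≈ 0.6643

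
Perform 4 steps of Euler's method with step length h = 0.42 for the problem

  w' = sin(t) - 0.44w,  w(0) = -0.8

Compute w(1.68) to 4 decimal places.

Euler: w_{n+1} = w_n + h·f(t_n, w_n).
t=0.000000, w=-0.800000: f=0.352000 → w ← -0.800000 + 0.42·0.352000 = -0.652160
t=0.420000, w=-0.652160: f=0.694711 → w ← -0.652160 + 0.42·0.694711 = -0.360381
t=0.840000, w=-0.360381: f=0.903211 → w ← -0.360381 + 0.42·0.903211 = 0.018967
t=1.260000, w=0.018967: f=0.943745 → w ← 0.018967 + 0.42·0.943745 = 0.415340
w(1.68) ≈ 0.4153

0.4153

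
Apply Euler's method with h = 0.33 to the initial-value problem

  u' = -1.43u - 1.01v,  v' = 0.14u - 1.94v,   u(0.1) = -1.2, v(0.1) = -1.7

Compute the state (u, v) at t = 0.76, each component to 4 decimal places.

0.1869, -0.2431

Euler on (u,v): u_{n+1} = u_n + h·u', v_{n+1} = v_n + h·v'.
0.100000: (-1.200000, -1.700000); f=(3.433000, 3.130000) → (-0.067110, -0.667100)
0.430000: (-0.067110, -0.667100); f=(0.769738, 1.284779) → (0.186904, -0.243123)
(u(0.76), v(0.76)) ≈ (0.1869, -0.2431)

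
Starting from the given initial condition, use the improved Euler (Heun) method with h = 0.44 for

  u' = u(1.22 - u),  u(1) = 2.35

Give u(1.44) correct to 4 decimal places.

1.7758

Heun: k1 = f(x_n, u_n); k2 = f(x_n + h, u_n + h·k1); u_{n+1} = u_n + (h/2)·(k1 + k2).
x=1.000000, u=2.350000:
  k1 = f(1.000000, 2.350000) = -2.655500
  k2 = f(1.440000, 1.181580) = 0.045396
  u ← 2.350000 + (0.44/2)·(-2.655500 + 0.045396) = 1.775777
u(1.44) ≈ 1.7758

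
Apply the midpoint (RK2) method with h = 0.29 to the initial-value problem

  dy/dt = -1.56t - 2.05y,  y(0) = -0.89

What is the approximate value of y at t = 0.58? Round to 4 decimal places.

-0.4977

Midpoint: k1 = f(t_n, y_n); k2 = f(t_n + h/2, y_n + (h/2)·k1); y_{n+1} = y_n + h·k2.
t=0.000000, y=-0.890000:
  k1 = f(0.000000, -0.890000) = 1.824500
  k2 = f(0.145000, -0.625448) = 1.055967
  y ← -0.890000 + 0.29·1.055967 = -0.583769
t=0.290000, y=-0.583769:
  k1 = f(0.290000, -0.583769) = 0.744327
  k2 = f(0.435000, -0.475842) = 0.296876
  y ← -0.583769 + 0.29·0.296876 = -0.497675
y(0.58) ≈ -0.4977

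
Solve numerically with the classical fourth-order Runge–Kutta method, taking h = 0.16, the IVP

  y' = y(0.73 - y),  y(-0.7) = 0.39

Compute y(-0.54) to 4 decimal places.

0.4111

RK4: k1 = f(t_n, y_n); k2 = f(t_n + h/2, y_n + (h/2)·k1); k3 = f(t_n + h/2, y_n + (h/2)·k2); k4 = f(t_n + h, y_n + h·k3); y_{n+1} = y_n + (h/6)·(k1 + 2k2 + 2k3 + k4).
t=-0.700000, y=0.390000:
  k1 = f(-0.700000, 0.390000) = 0.132600
  k2 = f(-0.620000, 0.400608) = 0.131957
  k3 = f(-0.620000, 0.400557) = 0.131961
  k4 = f(-0.540000, 0.411114) = 0.131099
  y ← 0.390000 + (0.16/6)·(k1 + 2k2 + 2k3 + k4) = 0.411108
y(-0.54) ≈ 0.4111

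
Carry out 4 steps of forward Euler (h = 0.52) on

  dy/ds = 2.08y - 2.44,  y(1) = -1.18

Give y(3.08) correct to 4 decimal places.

-43.0069

Euler: y_{n+1} = y_n + h·f(s_n, y_n).
s=1.000000, y=-1.180000: f=-4.894400 → y ← -1.180000 + 0.52·(-4.894400) = -3.725088
s=1.520000, y=-3.725088: f=-10.188183 → y ← -3.725088 + 0.52·(-10.188183) = -9.022943
s=2.040000, y=-9.022943: f=-21.207722 → y ← -9.022943 + 0.52·(-21.207722) = -20.050959
s=2.560000, y=-20.050959: f=-44.145994 → y ← -20.050959 + 0.52·(-44.145994) = -43.006875
y(3.08) ≈ -43.0069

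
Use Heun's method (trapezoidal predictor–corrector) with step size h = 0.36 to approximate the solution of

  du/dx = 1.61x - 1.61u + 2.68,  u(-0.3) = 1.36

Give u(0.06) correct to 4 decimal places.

Heun: k1 = f(x_n, u_n); k2 = f(x_n + h, u_n + h·k1); u_{n+1} = u_n + (h/2)·(k1 + k2).
x=-0.300000, u=1.360000:
  k1 = f(-0.300000, 1.360000) = 0.007400
  k2 = f(0.060000, 1.362664) = 0.582711
  u ← 1.360000 + (0.36/2)·(0.007400 + 0.582711) = 1.466220
u(0.06) ≈ 1.4662

1.4662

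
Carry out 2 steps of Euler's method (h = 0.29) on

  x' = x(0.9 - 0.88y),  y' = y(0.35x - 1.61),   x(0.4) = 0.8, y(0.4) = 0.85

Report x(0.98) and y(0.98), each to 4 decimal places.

0.9420, 0.3226

Euler on (x,y): x_{n+1} = x_n + h·x', y_{n+1} = y_n + h·y'.
0.400000: (0.800000, 0.850000); f=(0.121600, -1.130500) → (0.835264, 0.522155)
0.690000: (0.835264, 0.522155); f=(0.367937, -0.688022) → (0.941966, 0.322629)
(x(0.98), y(0.98)) ≈ (0.9420, 0.3226)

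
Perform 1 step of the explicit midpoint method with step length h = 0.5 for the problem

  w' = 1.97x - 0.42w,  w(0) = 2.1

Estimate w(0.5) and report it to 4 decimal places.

Midpoint: k1 = f(x_n, w_n); k2 = f(x_n + h/2, w_n + (h/2)·k1); w_{n+1} = w_n + h·k2.
x=0.000000, w=2.100000:
  k1 = f(0.000000, 2.100000) = -0.882000
  k2 = f(0.250000, 1.879500) = -0.296890
  w ← 2.100000 + 0.5·(-0.296890) = 1.951555
w(0.5) ≈ 1.9516

1.9516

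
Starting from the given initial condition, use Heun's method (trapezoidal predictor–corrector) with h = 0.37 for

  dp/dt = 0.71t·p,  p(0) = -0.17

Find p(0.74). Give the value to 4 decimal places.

-0.2059

Heun: k1 = f(t_n, p_n); k2 = f(t_n + h, p_n + h·k1); p_{n+1} = p_n + (h/2)·(k1 + k2).
t=0.000000, p=-0.170000:
  k1 = f(0.000000, -0.170000) = 0.000000
  k2 = f(0.370000, -0.170000) = -0.044659
  p ← -0.170000 + (0.37/2)·(0.000000 + (-0.044659)) = -0.178262
t=0.370000, p=-0.178262:
  k1 = f(0.370000, -0.178262) = -0.046829
  k2 = f(0.740000, -0.195589) = -0.102762
  p ← -0.178262 + (0.37/2)·(-0.046829 + (-0.102762)) = -0.205936
p(0.74) ≈ -0.2059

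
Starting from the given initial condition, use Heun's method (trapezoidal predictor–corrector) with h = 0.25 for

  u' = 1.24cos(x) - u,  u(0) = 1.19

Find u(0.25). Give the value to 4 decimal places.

Heun: k1 = f(x_n, u_n); k2 = f(x_n + h, u_n + h·k1); u_{n+1} = u_n + (h/2)·(k1 + k2).
x=0.000000, u=1.190000:
  k1 = f(0.000000, 1.190000) = 0.050000
  k2 = f(0.250000, 1.202500) = -0.001049
  u ← 1.190000 + (0.25/2)·(0.050000 + (-0.001049)) = 1.196119
u(0.25) ≈ 1.1961

1.1961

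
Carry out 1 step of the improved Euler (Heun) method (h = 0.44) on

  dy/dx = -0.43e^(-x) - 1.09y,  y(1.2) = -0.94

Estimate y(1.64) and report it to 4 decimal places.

Heun: k1 = f(x_n, y_n); k2 = f(x_n + h, y_n + h·k1); y_{n+1} = y_n + (h/2)·(k1 + k2).
x=1.200000, y=-0.940000:
  k1 = f(1.200000, -0.940000) = 0.895086
  k2 = f(1.640000, -0.546162) = 0.511905
  y ← -0.940000 + (0.44/2)·(0.895086 + 0.511905) = -0.630462
y(1.64) ≈ -0.6305

-0.6305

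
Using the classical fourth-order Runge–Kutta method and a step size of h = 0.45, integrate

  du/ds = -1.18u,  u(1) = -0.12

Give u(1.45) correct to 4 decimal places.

-0.0706

RK4: k1 = f(s_n, u_n); k2 = f(s_n + h/2, u_n + (h/2)·k1); k3 = f(s_n + h/2, u_n + (h/2)·k2); k4 = f(s_n + h, u_n + h·k3); u_{n+1} = u_n + (h/6)·(k1 + 2k2 + 2k3 + k4).
s=1.000000, u=-0.120000:
  k1 = f(1.000000, -0.120000) = 0.141600
  k2 = f(1.225000, -0.088140) = 0.104005
  k3 = f(1.225000, -0.096599) = 0.113987
  k4 = f(1.450000, -0.068706) = 0.081073
  u ← -0.120000 + (0.45/6)·(k1 + 2k2 + 2k3 + k4) = -0.070601
u(1.45) ≈ -0.0706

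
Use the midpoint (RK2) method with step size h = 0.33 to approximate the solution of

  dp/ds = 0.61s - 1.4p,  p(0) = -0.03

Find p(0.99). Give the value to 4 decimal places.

0.1955

Midpoint: k1 = f(s_n, p_n); k2 = f(s_n + h/2, p_n + (h/2)·k1); p_{n+1} = p_n + h·k2.
s=0.000000, p=-0.030000:
  k1 = f(0.000000, -0.030000) = 0.042000
  k2 = f(0.165000, -0.023070) = 0.132948
  p ← -0.030000 + 0.33·0.132948 = 0.013873
s=0.330000, p=0.013873:
  k1 = f(0.330000, 0.013873) = 0.181878
  k2 = f(0.495000, 0.043883) = 0.240514
  p ← 0.013873 + 0.33·0.240514 = 0.093243
s=0.660000, p=0.093243:
  k1 = f(0.660000, 0.093243) = 0.272060
  k2 = f(0.825000, 0.138133) = 0.309864
  p ← 0.093243 + 0.33·0.309864 = 0.195498
p(0.99) ≈ 0.1955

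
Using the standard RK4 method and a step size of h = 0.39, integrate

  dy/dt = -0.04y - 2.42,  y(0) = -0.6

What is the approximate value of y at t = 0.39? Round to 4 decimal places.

-1.5272

RK4: k1 = f(t_n, y_n); k2 = f(t_n + h/2, y_n + (h/2)·k1); k3 = f(t_n + h/2, y_n + (h/2)·k2); k4 = f(t_n + h, y_n + h·k3); y_{n+1} = y_n + (h/6)·(k1 + 2k2 + 2k3 + k4).
t=0.000000, y=-0.600000:
  k1 = f(0.000000, -0.600000) = -2.396000
  k2 = f(0.195000, -1.067220) = -2.377311
  k3 = f(0.195000, -1.063576) = -2.377457
  k4 = f(0.390000, -1.527208) = -2.358912
  y ← -0.600000 + (0.39/6)·(k1 + 2k2 + 2k3 + k4) = -1.527189
y(0.39) ≈ -1.5272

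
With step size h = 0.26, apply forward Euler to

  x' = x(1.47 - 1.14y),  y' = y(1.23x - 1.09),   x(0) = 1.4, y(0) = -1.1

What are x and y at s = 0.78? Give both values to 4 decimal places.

Euler on (x,y): x_{n+1} = x_n + h·x', y_{n+1} = y_n + h·y'.
0.000000: (1.400000, -1.100000); f=(3.813600, -0.695200) → (2.391536, -1.280752)
0.260000: (2.391536, -1.280752); f=(7.007337, -2.371427) → (4.213444, -1.897323)
0.520000: (4.213444, -1.897323); f=(15.307223, -7.764862) → (8.193322, -3.916187)
(x(0.78), y(0.78)) ≈ (8.1933, -3.9162)

8.1933, -3.9162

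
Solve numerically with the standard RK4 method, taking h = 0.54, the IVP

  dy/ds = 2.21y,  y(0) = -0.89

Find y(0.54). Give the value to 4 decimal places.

RK4: k1 = f(s_n, y_n); k2 = f(s_n + h/2, y_n + (h/2)·k1); k3 = f(s_n + h/2, y_n + (h/2)·k2); k4 = f(s_n + h, y_n + h·k3); y_{n+1} = y_n + (h/6)·(k1 + 2k2 + 2k3 + k4).
s=0.000000, y=-0.890000:
  k1 = f(0.000000, -0.890000) = -1.966900
  k2 = f(0.270000, -1.421063) = -3.140549
  k3 = f(0.270000, -1.737948) = -3.840866
  k4 = f(0.540000, -2.964067) = -6.550589
  y ← -0.890000 + (0.54/6)·(k1 + 2k2 + 2k3 + k4) = -2.913229
y(0.54) ≈ -2.9132

-2.9132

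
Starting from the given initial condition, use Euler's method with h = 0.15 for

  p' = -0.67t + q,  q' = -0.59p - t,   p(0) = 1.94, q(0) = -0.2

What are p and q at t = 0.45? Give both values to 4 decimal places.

1.7245, -0.7710

Euler on (p,q): p_{n+1} = p_n + h·p', q_{n+1} = q_n + h·q'.
0.000000: (1.940000, -0.200000); f=(-0.200000, -1.144600) → (1.910000, -0.371690)
0.150000: (1.910000, -0.371690); f=(-0.472190, -1.276900) → (1.839171, -0.563225)
0.300000: (1.839171, -0.563225); f=(-0.764225, -1.385111) → (1.724538, -0.770992)
(p(0.45), q(0.45)) ≈ (1.7245, -0.7710)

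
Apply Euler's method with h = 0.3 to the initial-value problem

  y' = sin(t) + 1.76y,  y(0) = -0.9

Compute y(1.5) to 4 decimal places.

Euler: y_{n+1} = y_n + h·f(t_n, y_n).
t=0.000000, y=-0.900000: f=-1.584000 → y ← -0.900000 + 0.3·(-1.584000) = -1.375200
t=0.300000, y=-1.375200: f=-2.124832 → y ← -1.375200 + 0.3·(-2.124832) = -2.012650
t=0.600000, y=-2.012650: f=-2.977621 → y ← -2.012650 + 0.3·(-2.977621) = -2.905936
t=0.900000, y=-2.905936: f=-4.331120 → y ← -2.905936 + 0.3·(-4.331120) = -4.205272
t=1.200000, y=-4.205272: f=-6.469239 → y ← -4.205272 + 0.3·(-6.469239) = -6.146044
y(1.5) ≈ -6.1460

-6.1460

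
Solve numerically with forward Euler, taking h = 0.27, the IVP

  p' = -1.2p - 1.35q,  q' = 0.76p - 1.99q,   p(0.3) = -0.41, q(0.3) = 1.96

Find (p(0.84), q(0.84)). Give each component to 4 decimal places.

-0.9702, 0.1772

Euler on (p,q): p_{n+1} = p_n + h·p', q_{n+1} = q_n + h·q'.
0.300000: (-0.410000, 1.960000); f=(-2.154000, -4.212000) → (-0.991580, 0.822760)
0.570000: (-0.991580, 0.822760); f=(0.079170, -2.390893) → (-0.970204, 0.177219)
(p(0.84), q(0.84)) ≈ (-0.9702, 0.1772)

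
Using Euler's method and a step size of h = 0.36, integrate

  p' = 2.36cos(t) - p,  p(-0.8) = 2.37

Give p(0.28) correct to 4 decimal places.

Euler: p_{n+1} = p_n + h·f(t_n, p_n).
t=-0.800000, p=2.370000: f=-0.725772 → p ← 2.370000 + 0.36·(-0.725772) = 2.108722
t=-0.440000, p=2.108722: f=0.026492 → p ← 2.108722 + 0.36·0.026492 = 2.118259
t=-0.080000, p=2.118259: f=0.234193 → p ← 2.118259 + 0.36·0.234193 = 2.202569
p(0.28) ≈ 2.2026

2.2026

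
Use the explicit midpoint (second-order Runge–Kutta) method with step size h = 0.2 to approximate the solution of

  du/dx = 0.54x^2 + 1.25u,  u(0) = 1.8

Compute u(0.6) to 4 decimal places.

Midpoint: k1 = f(x_n, u_n); k2 = f(x_n + h/2, u_n + (h/2)·k1); u_{n+1} = u_n + h·k2.
x=0.000000, u=1.800000:
  k1 = f(0.000000, 1.800000) = 2.250000
  k2 = f(0.100000, 2.025000) = 2.536650
  u ← 1.800000 + 0.2·2.536650 = 2.307330
x=0.200000, u=2.307330:
  k1 = f(0.200000, 2.307330) = 2.905762
  k2 = f(0.300000, 2.597906) = 3.295983
  u ← 2.307330 + 0.2·3.295983 = 2.966527
x=0.400000, u=2.966527:
  k1 = f(0.400000, 2.966527) = 3.794558
  k2 = f(0.500000, 3.345982) = 4.317478
  u ← 2.966527 + 0.2·4.317478 = 3.830022
u(0.6) ≈ 3.8300

3.8300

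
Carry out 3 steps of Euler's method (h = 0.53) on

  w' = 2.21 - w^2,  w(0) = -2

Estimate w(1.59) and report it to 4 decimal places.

-26.8260

Euler: w_{n+1} = w_n + h·f(x_n, w_n).
x=0.000000, w=-2.000000: f=-1.790000 → w ← -2.000000 + 0.53·(-1.790000) = -2.948700
x=0.530000, w=-2.948700: f=-6.484832 → w ← -2.948700 + 0.53·(-6.484832) = -6.385661
x=1.060000, w=-6.385661: f=-38.566664 → w ← -6.385661 + 0.53·(-38.566664) = -26.825993
w(1.59) ≈ -26.8260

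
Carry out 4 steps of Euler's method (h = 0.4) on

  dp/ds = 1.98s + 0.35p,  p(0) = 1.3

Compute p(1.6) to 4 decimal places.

Euler: p_{n+1} = p_n + h·f(s_n, p_n).
s=0.000000, p=1.300000: f=0.455000 → p ← 1.300000 + 0.4·0.455000 = 1.482000
s=0.400000, p=1.482000: f=1.310700 → p ← 1.482000 + 0.4·1.310700 = 2.006280
s=0.800000, p=2.006280: f=2.286198 → p ← 2.006280 + 0.4·2.286198 = 2.920759
s=1.200000, p=2.920759: f=3.398266 → p ← 2.920759 + 0.4·3.398266 = 4.280065
p(1.6) ≈ 4.2801

4.2801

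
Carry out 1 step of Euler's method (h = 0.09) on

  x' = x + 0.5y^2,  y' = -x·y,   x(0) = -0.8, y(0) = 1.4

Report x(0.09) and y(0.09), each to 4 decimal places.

-0.7838, 1.5008

Euler on (x,y): x_{n+1} = x_n + h·x', y_{n+1} = y_n + h·y'.
0.000000: (-0.800000, 1.400000); f=(0.180000, 1.120000) → (-0.783800, 1.500800)
(x(0.09), y(0.09)) ≈ (-0.7838, 1.5008)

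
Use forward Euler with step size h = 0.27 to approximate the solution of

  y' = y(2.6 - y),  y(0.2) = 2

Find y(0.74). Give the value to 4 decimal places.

2.4972

Euler: y_{n+1} = y_n + h·f(x_n, y_n).
x=0.200000, y=2.000000: f=1.200000 → y ← 2.000000 + 0.27·1.200000 = 2.324000
x=0.470000, y=2.324000: f=0.641424 → y ← 2.324000 + 0.27·0.641424 = 2.497184
y(0.74) ≈ 2.4972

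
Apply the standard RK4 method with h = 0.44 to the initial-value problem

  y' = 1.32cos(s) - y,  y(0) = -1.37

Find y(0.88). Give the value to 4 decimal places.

0.0866

RK4: k1 = f(s_n, y_n); k2 = f(s_n + h/2, y_n + (h/2)·k1); k3 = f(s_n + h/2, y_n + (h/2)·k2); k4 = f(s_n + h, y_n + h·k3); y_{n+1} = y_n + (h/6)·(k1 + 2k2 + 2k3 + k4).
s=0.000000, y=-1.370000:
  k1 = f(0.000000, -1.370000) = 2.690000
  k2 = f(0.220000, -0.778200) = 2.066385
  k3 = f(0.220000, -0.915395) = 2.203580
  k4 = f(0.440000, -0.400425) = 1.594697
  y ← -1.370000 + (0.44/6)·(k1 + 2k2 + 2k3 + k4) = -0.429527
s=0.440000, y=-0.429527:
  k1 = f(0.440000, -0.429527) = 1.623800
  k2 = f(0.660000, -0.072291) = 1.115081
  k3 = f(0.660000, -0.184210) = 1.226999
  k4 = f(0.880000, 0.110352) = 0.730687
  y ← -0.429527 + (0.44/6)·(k1 + 2k2 + 2k3 + k4) = 0.086640
y(0.88) ≈ 0.0866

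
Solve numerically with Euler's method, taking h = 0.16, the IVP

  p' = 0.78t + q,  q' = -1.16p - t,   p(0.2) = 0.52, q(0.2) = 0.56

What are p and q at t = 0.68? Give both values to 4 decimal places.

Euler on (p,q): p_{n+1} = p_n + h·p', q_{n+1} = q_n + h·q'.
0.200000: (0.520000, 0.560000); f=(0.716000, -0.803200) → (0.634560, 0.431488)
0.360000: (0.634560, 0.431488); f=(0.712288, -1.096090) → (0.748526, 0.256114)
0.520000: (0.748526, 0.256114); f=(0.661714, -1.388290) → (0.854400, 0.033987)
(p(0.68), q(0.68)) ≈ (0.8544, 0.0340)

0.8544, 0.0340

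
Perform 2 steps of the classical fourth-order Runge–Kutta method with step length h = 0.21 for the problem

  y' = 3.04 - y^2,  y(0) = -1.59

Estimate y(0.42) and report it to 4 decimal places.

RK4: k1 = f(s_n, y_n); k2 = f(s_n + h/2, y_n + (h/2)·k1); k3 = f(s_n + h/2, y_n + (h/2)·k2); k4 = f(s_n + h, y_n + h·k3); y_{n+1} = y_n + (h/6)·(k1 + 2k2 + 2k3 + k4).
s=0.000000, y=-1.590000:
  k1 = f(0.000000, -1.590000) = 0.511900
  k2 = f(0.105000, -1.536251) = 0.679934
  k3 = f(0.105000, -1.518607) = 0.733833
  k4 = f(0.210000, -1.435895) = 0.978205
  y ← -1.590000 + (0.21/6)·(k1 + 2k2 + 2k3 + k4) = -1.438883
s=0.210000, y=-1.438883:
  k1 = f(0.210000, -1.438883) = 0.969617
  k2 = f(0.315000, -1.337073) = 1.252236
  k3 = f(0.315000, -1.307398) = 1.330711
  k4 = f(0.420000, -1.159433) = 1.695715
  y ← -1.438883 + (0.21/6)·(k1 + 2k2 + 2k3 + k4) = -1.164790
y(0.42) ≈ -1.1648

-1.1648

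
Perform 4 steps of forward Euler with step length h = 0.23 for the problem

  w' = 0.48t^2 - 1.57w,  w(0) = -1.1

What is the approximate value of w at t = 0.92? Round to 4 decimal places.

-0.1134

Euler: w_{n+1} = w_n + h·f(t_n, w_n).
t=0.000000, w=-1.100000: f=1.727000 → w ← -1.100000 + 0.23·1.727000 = -0.702790
t=0.230000, w=-0.702790: f=1.128772 → w ← -0.702790 + 0.23·1.128772 = -0.443172
t=0.460000, w=-0.443172: f=0.797349 → w ← -0.443172 + 0.23·0.797349 = -0.259782
t=0.690000, w=-0.259782: f=0.636386 → w ← -0.259782 + 0.23·0.636386 = -0.113413
w(0.92) ≈ -0.1134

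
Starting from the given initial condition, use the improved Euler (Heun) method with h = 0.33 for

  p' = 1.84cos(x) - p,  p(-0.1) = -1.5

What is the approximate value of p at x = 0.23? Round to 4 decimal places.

Heun: k1 = f(x_n, p_n); k2 = f(x_n + h, p_n + h·k1); p_{n+1} = p_n + (h/2)·(k1 + k2).
x=-0.100000, p=-1.500000:
  k1 = f(-0.100000, -1.500000) = 3.330808
  k2 = f(0.230000, -0.400833) = 2.192380
  p ← -1.500000 + (0.33/2)·(3.330808 + 2.192380) = -0.588674
p(0.23) ≈ -0.5887

-0.5887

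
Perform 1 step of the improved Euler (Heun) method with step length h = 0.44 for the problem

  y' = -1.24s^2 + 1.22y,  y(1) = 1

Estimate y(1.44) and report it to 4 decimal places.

0.6960

Heun: k1 = f(s_n, y_n); k2 = f(s_n + h, y_n + h·k1); y_{n+1} = y_n + (h/2)·(k1 + k2).
s=1.000000, y=1.000000:
  k1 = f(1.000000, 1.000000) = -0.020000
  k2 = f(1.440000, 0.991200) = -1.362000
  y ← 1.000000 + (0.44/2)·(-0.020000 + (-1.362000)) = 0.695960
y(1.44) ≈ 0.6960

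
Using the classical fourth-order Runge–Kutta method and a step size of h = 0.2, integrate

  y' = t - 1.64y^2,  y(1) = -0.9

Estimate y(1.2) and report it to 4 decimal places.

RK4: k1 = f(t_n, y_n); k2 = f(t_n + h/2, y_n + (h/2)·k1); k3 = f(t_n + h/2, y_n + (h/2)·k2); k4 = f(t_n + h, y_n + h·k3); y_{n+1} = y_n + (h/6)·(k1 + 2k2 + 2k3 + k4).
t=1.000000, y=-0.900000:
  k1 = f(1.000000, -0.900000) = -0.328400
  k2 = f(1.100000, -0.932840) = -0.327112
  k3 = f(1.100000, -0.932711) = -0.326718
  k4 = f(1.200000, -0.965344) = -0.328297
  y ← -0.900000 + (0.2/6)·(k1 + 2k2 + 2k3 + k4) = -0.965479
y(1.2) ≈ -0.9655

-0.9655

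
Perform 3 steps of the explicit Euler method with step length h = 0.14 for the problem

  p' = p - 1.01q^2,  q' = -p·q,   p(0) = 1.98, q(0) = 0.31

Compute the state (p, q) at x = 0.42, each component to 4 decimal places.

Euler on (p,q): p_{n+1} = p_n + h·p', q_{n+1} = q_n + h·q'.
0.000000: (1.980000, 0.310000); f=(1.882939, -0.613800) → (2.243611, 0.224068)
0.140000: (2.243611, 0.224068); f=(2.192903, -0.502722) → (2.550618, 0.153687)
0.280000: (2.550618, 0.153687); f=(2.526762, -0.391997) → (2.904365, 0.098807)
(p(0.42), q(0.42)) ≈ (2.9044, 0.0988)

2.9044, 0.0988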